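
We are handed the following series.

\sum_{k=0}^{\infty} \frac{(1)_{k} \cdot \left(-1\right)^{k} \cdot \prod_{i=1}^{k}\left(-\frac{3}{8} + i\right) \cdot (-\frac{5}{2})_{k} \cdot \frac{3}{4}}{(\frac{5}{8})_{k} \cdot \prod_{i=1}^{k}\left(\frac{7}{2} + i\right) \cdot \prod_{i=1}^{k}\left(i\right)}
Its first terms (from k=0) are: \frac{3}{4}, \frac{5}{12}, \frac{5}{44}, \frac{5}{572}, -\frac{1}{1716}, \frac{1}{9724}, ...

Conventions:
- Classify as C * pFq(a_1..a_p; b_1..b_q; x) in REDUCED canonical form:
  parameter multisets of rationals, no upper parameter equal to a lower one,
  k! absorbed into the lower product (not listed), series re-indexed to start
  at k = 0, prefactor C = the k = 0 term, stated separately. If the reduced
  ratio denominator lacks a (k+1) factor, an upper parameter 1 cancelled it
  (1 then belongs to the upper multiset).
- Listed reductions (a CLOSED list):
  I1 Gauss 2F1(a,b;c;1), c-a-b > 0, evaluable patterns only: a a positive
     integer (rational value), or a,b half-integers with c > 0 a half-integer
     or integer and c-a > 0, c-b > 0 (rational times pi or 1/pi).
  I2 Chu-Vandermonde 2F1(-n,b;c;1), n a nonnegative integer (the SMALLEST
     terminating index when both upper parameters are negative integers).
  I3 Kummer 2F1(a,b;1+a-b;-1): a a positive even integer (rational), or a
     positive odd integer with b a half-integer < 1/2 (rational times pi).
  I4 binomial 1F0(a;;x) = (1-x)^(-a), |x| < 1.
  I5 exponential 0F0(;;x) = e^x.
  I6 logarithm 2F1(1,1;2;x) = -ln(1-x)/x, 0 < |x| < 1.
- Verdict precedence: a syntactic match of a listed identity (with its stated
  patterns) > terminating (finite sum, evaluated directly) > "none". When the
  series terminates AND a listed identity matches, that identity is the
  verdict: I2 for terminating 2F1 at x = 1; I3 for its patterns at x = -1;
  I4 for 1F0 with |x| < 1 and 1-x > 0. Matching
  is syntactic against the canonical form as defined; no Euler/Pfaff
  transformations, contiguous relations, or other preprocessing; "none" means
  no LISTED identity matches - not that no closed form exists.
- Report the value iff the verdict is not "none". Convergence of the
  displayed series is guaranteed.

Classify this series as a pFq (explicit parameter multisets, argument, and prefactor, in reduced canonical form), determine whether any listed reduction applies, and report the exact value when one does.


Key step: with t_0 = \frac{3}{4}, the product of the first k integers (C = 3/4) is k!.
Term ratio: r(k) = -1 * (k-\frac{5}{2}) (k+1) / [(k+\frac{9}{2}) (k+1)] - rational; roots negated = parameters, x = -1, C = \frac{3}{4}.

Canonical form: C = \frac{3}{4} times 2F1 with upper {-\frac{5}{2}, 1}, lower {\frac{9}{2}}, x = -1. Verdict: Kummer's theorem (I3) fires (x = -1; c = \frac{9}{2} equals 1+a-b for upper {-\frac{5}{2}, 1}: listed pattern). Hence: \frac{105}{256} \cdot \pi.


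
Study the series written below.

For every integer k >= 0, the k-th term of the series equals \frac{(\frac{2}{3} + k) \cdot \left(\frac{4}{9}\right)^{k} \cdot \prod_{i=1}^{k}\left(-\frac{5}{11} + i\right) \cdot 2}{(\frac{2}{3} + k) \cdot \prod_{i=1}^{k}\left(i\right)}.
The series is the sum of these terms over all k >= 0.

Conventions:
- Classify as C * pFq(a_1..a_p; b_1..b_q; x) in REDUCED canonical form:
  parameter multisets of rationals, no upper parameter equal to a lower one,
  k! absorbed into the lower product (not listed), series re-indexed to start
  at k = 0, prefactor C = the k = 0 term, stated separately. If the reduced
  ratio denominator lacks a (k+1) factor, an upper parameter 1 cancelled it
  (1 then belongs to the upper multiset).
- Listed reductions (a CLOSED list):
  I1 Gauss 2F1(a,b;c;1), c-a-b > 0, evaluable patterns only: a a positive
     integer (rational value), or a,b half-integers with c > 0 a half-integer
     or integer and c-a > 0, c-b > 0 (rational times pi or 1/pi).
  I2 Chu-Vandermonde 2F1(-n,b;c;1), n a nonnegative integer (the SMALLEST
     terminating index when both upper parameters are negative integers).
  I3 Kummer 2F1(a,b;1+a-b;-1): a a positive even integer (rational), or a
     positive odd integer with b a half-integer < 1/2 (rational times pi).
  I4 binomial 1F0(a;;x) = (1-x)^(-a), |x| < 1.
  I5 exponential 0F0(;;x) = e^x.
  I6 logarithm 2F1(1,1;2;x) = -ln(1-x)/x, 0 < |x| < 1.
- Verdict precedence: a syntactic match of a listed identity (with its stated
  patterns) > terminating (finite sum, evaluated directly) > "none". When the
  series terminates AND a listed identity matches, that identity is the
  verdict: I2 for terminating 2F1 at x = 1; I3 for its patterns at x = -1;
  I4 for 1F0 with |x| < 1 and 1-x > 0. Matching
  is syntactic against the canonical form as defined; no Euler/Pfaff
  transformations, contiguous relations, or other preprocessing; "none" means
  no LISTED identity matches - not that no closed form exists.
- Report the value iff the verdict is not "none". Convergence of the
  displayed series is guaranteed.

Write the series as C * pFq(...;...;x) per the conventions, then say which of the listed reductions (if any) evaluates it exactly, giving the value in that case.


With C = 2: the canonical form is 1F0(\frac{6}{11}; -; \frac{4}{9}). Verdict at x = \frac{4}{9}: binomial (I4) matches (the 1F0 binomial series: exponent -6/11, x = \frac{4}{9}). Exact value: 2 \cdot \left(\frac{5}{9}\right)^{-\frac{6}{11}}.

The tell: with t_0 = 2, the running product (C = 2, x = 4/9) telescopes to a rising factorial.
Consecutive-term ratio: r(k) = \frac{4}{9} * (k+\frac{6}{11}) / [(k+1)] - rational in k, leading ratio \frac{4}{9}; with t_0 = 2, classification follows.


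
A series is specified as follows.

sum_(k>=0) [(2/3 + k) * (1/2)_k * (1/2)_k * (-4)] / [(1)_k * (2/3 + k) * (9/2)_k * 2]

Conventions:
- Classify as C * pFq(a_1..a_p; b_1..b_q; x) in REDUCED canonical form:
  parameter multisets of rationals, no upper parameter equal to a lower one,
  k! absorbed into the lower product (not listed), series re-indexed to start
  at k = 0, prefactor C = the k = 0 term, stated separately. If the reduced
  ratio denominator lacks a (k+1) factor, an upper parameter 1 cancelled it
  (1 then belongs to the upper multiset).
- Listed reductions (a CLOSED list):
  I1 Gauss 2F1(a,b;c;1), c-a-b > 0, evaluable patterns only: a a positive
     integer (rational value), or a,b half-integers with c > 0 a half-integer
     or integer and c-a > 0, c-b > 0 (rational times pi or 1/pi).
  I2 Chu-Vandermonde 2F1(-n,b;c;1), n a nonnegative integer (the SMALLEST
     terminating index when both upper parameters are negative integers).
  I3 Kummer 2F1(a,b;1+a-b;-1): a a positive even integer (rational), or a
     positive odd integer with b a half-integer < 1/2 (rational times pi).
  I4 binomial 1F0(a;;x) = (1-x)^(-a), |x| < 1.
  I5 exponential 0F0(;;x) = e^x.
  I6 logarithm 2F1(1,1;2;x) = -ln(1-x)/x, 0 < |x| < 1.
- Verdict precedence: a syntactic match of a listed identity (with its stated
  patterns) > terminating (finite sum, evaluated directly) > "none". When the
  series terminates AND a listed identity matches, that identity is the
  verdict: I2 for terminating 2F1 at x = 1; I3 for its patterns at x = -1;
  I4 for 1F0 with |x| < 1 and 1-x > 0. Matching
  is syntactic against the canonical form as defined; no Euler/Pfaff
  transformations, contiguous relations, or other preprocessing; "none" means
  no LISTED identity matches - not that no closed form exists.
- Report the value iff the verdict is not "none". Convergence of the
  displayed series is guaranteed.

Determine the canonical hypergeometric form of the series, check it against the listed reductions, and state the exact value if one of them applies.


With C = -2: the canonical form is 2F1(1/2, 1/2; 9/2; 1). Verdict (x = 1): Gauss's theorem I1 (half-integer case) applies (x = 1; upper {1/2, 1/2} half-integers, c = 9/2 in the evaluable pattern). Its exact value is (-175/256) * pi.

Structural cue: t_0 being -2, (1)_k (C = -2, x = 1) is k! itself.
Ratio: r(k) = 1 * (k+1/2) (k+1/2) / [(k+9/2) (k+1)] - rational in k, leading ratio 1; with t_0 = -2, classification follows.


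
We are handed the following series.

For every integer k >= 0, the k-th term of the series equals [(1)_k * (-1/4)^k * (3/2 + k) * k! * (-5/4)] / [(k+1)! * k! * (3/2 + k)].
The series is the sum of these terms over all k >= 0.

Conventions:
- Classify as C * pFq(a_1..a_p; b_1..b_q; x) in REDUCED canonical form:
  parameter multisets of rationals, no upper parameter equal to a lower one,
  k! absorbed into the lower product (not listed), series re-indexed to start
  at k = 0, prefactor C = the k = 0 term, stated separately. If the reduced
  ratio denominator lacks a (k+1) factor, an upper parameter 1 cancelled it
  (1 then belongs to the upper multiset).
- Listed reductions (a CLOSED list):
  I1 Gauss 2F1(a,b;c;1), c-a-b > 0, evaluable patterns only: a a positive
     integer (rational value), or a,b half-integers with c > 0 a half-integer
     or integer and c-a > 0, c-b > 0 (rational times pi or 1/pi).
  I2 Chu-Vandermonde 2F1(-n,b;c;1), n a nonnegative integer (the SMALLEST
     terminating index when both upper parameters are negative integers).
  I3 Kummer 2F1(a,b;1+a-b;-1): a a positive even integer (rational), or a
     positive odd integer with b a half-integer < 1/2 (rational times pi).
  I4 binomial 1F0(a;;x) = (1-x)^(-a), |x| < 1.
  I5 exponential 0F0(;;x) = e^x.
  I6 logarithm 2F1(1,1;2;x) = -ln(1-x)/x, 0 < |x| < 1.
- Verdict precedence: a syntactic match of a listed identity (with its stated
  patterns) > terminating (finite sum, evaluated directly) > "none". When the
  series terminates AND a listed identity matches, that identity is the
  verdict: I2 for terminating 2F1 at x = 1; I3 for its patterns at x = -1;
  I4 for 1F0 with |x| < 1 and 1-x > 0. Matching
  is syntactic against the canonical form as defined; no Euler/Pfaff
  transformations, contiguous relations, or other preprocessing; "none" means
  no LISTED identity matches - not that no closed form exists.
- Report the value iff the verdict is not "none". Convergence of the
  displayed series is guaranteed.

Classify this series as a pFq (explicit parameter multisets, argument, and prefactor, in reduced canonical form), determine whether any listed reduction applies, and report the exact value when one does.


Reduced: x = -1/4, 2F1, upper = {1, 1}, lower = {2}, C = -5/4. Verdict (x = -1/4): logarithm (I6) applies (the logarithm: parameters (1,1;2), x = -1/4). Sum: (-5) * ln(5/4).

Structural cue: from the first term -5/4: the denominator's factorial ratio (C = -5/4) is a lower Pochhammer.
Consecutive-term ratio: r(k) = (-1/4) * (k+1) (k+1) / [(k+2) (k+1)] ; factor over Q: parameters, x = (-1/4), and C = -5/4.


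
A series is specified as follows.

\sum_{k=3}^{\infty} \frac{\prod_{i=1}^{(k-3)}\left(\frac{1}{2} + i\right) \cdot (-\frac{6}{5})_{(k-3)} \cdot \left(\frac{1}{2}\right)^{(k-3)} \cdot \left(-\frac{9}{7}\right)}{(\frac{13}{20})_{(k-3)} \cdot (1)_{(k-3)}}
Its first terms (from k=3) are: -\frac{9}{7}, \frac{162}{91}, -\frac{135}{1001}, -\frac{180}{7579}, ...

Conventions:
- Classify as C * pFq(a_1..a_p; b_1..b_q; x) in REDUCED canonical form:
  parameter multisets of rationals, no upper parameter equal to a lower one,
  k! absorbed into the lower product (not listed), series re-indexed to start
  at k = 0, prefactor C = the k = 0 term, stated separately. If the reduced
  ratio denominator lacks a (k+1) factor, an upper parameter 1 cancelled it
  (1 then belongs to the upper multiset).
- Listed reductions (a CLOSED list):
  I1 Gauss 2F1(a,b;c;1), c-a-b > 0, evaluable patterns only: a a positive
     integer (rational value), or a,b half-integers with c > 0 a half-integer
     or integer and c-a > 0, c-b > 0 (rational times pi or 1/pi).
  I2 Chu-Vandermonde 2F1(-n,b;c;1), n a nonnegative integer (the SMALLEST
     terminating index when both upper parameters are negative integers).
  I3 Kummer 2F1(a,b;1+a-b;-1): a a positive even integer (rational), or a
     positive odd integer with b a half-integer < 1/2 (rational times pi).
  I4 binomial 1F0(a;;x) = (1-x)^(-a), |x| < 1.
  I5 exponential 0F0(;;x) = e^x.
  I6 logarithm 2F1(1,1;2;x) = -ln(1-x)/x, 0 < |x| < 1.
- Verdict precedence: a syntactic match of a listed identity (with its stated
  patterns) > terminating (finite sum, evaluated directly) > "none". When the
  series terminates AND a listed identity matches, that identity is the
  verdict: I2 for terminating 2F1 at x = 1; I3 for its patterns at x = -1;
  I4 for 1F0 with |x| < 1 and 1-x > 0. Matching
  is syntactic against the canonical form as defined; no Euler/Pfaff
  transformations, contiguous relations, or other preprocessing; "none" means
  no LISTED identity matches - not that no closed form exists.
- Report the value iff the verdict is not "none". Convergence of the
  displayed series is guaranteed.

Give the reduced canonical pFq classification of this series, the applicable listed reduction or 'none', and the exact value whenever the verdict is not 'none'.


Reduced: x = \frac{1}{2}, 2F1, upper = {-\frac{6}{5}, \frac{3}{2}}, lower = {\frac{13}{20}}, C = -\frac{9}{7}. Verdict: none (x = \frac{1}{2}): each listed identity misses the multisets {-\frac{6}{5}, \frac{3}{2}} ; {\frac{13}{20}}.

Key step: with t_0 = -\frac{9}{7}, (1)_k (prefactor -9/7) is k! itself.
Step ratio: r(k) = \frac{1}{2} * (k-\frac{6}{5}) (k+\frac{3}{2}) / [(k+\frac{13}{20}) (k+1)] - rational; roots negated = parameters, x = \frac{1}{2}, C = -\frac{9}{7}.


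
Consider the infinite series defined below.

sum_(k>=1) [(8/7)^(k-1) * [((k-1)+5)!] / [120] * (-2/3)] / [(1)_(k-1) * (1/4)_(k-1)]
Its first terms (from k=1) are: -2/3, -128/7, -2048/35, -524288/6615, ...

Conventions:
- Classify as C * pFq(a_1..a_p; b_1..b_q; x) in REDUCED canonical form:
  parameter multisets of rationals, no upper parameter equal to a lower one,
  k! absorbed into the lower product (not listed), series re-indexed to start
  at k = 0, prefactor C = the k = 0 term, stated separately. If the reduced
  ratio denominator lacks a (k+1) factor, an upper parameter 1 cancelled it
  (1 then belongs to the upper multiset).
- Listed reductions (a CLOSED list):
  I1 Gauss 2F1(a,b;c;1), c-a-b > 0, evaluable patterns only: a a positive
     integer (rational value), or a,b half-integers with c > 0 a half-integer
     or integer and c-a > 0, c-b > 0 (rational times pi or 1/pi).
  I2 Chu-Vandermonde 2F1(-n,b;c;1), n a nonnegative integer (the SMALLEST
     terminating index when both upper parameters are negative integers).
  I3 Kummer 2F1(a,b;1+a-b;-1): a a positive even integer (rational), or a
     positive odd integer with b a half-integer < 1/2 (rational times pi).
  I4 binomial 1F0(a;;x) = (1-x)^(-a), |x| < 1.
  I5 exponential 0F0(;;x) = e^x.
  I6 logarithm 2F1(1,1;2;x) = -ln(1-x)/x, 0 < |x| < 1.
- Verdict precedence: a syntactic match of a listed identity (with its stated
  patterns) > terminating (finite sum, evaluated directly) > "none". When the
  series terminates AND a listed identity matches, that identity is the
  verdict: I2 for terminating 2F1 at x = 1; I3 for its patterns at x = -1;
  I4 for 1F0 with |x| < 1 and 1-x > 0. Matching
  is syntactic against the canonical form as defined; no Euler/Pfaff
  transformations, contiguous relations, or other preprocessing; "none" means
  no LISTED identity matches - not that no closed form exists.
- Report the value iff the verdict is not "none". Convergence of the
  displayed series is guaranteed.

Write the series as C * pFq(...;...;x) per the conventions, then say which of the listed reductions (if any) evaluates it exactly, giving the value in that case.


The series (x = 8/7) is 1F1: upper {6}, lower {1/4}, prefactor -2/3. Verdict: none (x = 8/7): each listed identity misses the multisets {6} ; {1/4}.

First insight: t_0 being -2/3, the factorial ratio (C = -2/3) (k+a-1)!/(a-1)! is a rising factorial (a)_k.
Step ratio: r(k) = (8/7) * (k+6) / [(k+1/4) (k+1)] - rational in k. x = (8/7); t_0 = -2/3; negate the roots.


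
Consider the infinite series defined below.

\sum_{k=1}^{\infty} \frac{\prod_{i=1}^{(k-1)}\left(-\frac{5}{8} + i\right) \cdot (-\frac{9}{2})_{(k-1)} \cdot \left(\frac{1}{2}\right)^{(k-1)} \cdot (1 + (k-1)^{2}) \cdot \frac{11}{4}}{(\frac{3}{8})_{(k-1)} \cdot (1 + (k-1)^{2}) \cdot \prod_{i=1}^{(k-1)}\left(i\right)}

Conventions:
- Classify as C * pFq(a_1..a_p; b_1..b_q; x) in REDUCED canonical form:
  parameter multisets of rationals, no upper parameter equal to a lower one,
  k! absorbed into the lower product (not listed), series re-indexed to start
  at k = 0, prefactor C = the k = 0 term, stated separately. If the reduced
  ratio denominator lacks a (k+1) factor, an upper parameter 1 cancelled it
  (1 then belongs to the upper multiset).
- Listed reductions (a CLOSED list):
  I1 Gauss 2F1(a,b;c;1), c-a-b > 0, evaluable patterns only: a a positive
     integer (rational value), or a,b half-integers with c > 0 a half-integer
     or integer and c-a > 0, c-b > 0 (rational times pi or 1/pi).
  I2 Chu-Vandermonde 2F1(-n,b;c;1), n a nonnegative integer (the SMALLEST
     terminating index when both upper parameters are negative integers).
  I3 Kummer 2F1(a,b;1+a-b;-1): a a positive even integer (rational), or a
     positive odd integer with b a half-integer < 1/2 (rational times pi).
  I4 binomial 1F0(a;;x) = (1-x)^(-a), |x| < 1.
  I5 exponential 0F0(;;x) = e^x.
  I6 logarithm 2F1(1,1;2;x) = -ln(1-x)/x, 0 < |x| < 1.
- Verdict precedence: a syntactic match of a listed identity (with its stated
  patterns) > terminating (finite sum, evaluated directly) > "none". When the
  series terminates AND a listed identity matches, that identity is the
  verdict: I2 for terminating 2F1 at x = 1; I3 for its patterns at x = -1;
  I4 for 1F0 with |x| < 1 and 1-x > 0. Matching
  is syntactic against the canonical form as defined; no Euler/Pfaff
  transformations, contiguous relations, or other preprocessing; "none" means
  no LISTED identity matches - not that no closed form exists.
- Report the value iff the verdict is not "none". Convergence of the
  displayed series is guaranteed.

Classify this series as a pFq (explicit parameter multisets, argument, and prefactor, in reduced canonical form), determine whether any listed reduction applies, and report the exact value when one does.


The series (x = \frac{1}{2}) is 1F0: upper {-\frac{9}{2}}, lower {-}, prefactor \frac{11}{4}. Verdict: binomial (I4) matches (the 1F0 binomial series: exponent 9/2, x = \frac{1}{2}). Its exact value is \frac{11}{4} \cdot \left(\frac{1}{2}\right)^{\frac{9}{2}}.

First insight: t_0 = \frac{11}{4} here, and the running product (C = 11/4, x = 1/2) telescopes to a rising factorial.
Step ratio: r(k) = \frac{1}{2} * (k-\frac{9}{2}) / [(k+1)] - rational; roots negated = parameters, x = \frac{1}{2}, C = \frac{11}{4}.


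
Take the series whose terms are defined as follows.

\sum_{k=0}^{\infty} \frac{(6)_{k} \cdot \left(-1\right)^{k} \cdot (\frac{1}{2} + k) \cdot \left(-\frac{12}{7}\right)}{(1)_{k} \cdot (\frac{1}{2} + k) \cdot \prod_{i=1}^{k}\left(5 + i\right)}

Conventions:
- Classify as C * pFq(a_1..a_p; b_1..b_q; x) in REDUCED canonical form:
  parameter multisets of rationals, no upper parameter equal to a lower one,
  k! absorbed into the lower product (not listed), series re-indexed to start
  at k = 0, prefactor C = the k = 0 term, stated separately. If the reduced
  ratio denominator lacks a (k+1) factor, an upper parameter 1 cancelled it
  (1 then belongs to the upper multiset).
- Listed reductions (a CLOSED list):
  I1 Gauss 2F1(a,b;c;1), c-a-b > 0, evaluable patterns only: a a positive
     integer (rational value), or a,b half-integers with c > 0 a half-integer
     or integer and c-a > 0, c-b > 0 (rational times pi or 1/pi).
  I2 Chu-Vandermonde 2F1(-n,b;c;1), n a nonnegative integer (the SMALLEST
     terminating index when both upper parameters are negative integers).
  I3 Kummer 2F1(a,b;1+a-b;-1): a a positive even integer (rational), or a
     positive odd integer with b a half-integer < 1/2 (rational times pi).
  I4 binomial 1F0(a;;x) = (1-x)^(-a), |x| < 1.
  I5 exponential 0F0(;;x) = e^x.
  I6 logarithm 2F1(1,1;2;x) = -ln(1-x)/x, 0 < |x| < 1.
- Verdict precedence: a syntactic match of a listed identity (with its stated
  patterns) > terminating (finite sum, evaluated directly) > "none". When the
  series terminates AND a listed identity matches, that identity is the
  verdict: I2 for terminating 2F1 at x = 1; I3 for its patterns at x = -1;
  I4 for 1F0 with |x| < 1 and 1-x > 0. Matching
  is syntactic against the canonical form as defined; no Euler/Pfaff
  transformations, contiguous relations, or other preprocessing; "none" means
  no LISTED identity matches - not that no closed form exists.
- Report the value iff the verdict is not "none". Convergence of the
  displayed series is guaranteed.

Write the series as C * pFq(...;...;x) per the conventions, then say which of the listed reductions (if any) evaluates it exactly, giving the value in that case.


Reduced: x = -1, 0F0, upper = {-}, lower = {-}, C = -\frac{12}{7}. Verdict: the exponential series (I5) fires (the 0F0 exponential series at x = -1). Its exact value is \left(-\frac{12}{7}\right) \cdot e^{-1}.

The tell: t_0 being -\frac{12}{7}, striking the common factor k + 1/2 reduces the term (prefactor -12/7).
Step ratio: r(k) = -1 * 1 / [(k+1)] - rational in k, leading ratio -1; with t_0 = -\frac{12}{7}, classification follows.


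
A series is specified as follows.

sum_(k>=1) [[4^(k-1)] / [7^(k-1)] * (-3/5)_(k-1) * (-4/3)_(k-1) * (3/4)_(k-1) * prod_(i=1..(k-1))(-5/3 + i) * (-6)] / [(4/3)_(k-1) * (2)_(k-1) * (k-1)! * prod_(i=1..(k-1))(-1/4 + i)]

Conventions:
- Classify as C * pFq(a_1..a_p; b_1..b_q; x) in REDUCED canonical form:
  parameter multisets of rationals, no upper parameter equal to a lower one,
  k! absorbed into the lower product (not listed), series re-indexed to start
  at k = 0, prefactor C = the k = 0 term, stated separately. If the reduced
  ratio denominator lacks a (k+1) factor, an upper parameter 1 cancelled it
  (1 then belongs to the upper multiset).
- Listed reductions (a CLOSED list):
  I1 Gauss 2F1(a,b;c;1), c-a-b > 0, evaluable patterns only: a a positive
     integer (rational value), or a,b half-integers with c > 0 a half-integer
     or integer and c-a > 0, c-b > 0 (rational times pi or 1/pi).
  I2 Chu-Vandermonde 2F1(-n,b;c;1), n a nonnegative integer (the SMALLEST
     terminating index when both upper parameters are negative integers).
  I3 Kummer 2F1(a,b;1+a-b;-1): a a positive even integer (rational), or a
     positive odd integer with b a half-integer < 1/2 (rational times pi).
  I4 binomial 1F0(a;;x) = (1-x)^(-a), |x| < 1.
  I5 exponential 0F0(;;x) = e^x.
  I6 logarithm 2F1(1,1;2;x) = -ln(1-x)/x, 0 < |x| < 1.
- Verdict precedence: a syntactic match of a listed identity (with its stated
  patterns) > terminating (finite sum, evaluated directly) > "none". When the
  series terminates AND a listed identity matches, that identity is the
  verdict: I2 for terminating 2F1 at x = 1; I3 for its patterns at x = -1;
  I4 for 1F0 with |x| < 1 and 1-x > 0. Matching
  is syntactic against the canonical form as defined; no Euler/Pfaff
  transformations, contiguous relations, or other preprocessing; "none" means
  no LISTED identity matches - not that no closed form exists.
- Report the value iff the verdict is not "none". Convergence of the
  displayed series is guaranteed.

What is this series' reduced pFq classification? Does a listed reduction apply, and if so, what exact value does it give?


Key observation: from the first term -6: the parameter 3/4 appears in both the upper and lower lists and cancels.
Ratio: r(k) = (4/7) * (k-4/3) (k-2/3) (k-3/5) / [(k+4/3) (k+2) (k+1)] - rational in k. x = (4/7); t_0 = -6; negate the roots.

Classification (C = -6): 3F2 with upper {-4/3, -2/3, -3/5}, lower {4/3, 2}, argument x = 4/7. Verdict: none. No listed pattern accepts 3F2(-4/3, -2/3, -3/5; 4/3, 2; 4/7).


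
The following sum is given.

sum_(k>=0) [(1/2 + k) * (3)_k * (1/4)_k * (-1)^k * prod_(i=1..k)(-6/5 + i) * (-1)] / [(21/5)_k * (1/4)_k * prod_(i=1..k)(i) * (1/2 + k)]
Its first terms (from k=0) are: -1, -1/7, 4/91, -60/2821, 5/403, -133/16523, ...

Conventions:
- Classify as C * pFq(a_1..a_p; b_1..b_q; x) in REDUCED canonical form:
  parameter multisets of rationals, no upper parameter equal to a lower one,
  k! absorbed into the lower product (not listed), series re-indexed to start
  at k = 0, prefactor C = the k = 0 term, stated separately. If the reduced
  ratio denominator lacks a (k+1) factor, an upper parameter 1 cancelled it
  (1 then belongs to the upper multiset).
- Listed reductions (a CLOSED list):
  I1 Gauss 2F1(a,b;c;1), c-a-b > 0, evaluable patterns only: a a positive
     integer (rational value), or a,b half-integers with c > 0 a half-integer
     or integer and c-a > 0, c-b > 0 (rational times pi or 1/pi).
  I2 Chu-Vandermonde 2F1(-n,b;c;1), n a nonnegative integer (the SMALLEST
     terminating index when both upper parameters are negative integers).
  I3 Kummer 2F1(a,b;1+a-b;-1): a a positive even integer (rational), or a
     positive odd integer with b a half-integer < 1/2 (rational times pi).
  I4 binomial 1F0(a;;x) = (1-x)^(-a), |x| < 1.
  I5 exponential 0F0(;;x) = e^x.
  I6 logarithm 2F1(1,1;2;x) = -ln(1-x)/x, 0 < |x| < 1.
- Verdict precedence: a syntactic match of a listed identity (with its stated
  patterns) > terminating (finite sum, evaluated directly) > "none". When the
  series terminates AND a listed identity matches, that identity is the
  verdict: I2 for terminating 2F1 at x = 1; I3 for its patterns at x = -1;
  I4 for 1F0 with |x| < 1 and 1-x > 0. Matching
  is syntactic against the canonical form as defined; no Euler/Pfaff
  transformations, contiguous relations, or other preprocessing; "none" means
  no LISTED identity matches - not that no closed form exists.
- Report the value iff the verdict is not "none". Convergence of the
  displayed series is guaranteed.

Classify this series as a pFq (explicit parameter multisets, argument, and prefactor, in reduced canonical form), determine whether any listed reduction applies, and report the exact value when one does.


This is -1 * 2F1(-1/5, 3; 21/5; -1) in reduced canonical form. Verdict: no listed reduction: x = -1 and upper {-1/5, 3} fail every I1-I6 pattern.

The tell: t_0 being -1, the factor k + 1/2 cancels (top and bottom), leaving C = -1.
Adjacent-term ratio: r(k) = (-1) * (k-1/5) (k+3) / [(k+21/5) (k+1)] - rational; roots negated = parameters, x = (-1), C = -1.


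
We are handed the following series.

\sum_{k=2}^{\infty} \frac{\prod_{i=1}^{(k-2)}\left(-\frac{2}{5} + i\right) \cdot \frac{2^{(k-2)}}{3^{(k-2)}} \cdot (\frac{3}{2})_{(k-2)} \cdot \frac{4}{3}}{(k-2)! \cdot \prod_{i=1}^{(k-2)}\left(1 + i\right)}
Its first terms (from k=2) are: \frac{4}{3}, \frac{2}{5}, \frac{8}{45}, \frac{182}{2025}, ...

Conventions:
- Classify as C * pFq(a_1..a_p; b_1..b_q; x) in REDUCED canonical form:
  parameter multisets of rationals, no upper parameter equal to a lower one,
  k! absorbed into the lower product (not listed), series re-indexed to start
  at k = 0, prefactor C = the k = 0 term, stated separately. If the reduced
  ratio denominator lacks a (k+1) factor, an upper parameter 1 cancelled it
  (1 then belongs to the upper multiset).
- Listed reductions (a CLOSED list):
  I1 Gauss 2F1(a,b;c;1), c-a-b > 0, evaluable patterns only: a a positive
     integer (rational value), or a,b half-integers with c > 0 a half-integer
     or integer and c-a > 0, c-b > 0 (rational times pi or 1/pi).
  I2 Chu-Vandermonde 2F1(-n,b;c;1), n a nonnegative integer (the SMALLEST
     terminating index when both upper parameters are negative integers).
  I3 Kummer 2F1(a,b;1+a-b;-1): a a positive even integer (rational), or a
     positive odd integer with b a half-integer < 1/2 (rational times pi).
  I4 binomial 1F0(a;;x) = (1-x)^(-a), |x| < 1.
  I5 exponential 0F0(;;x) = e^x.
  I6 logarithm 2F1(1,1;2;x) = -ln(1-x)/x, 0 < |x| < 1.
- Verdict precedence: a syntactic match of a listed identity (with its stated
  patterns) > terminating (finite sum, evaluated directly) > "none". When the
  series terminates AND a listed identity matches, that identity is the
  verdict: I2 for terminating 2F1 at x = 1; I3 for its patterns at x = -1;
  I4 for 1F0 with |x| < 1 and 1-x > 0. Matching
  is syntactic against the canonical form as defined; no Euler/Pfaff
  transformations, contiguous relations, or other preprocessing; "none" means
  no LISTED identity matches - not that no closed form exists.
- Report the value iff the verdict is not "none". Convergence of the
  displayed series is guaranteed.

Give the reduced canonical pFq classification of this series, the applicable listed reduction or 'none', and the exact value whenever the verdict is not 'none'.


With C = \frac{4}{3}: the canonical form is 2F1(\frac{3}{5}, \frac{3}{2}; 2; \frac{2}{3}). Verdict: none. No listed pattern accepts 2F1(\frac{3}{5}, \frac{3}{2}; 2; \frac{2}{3}).

The tell: t_0 being \frac{4}{3}, the running product (C = 4/3) telescopes to a rising factorial.
Step ratio: r(k) = \frac{2}{3} * (k+\frac{3}{5}) (k+\frac{3}{2}) / [(k+2) (k+1)] - poly over poly, x = \frac{2}{3} from leading terms; C = \frac{4}{3} at k = 0.


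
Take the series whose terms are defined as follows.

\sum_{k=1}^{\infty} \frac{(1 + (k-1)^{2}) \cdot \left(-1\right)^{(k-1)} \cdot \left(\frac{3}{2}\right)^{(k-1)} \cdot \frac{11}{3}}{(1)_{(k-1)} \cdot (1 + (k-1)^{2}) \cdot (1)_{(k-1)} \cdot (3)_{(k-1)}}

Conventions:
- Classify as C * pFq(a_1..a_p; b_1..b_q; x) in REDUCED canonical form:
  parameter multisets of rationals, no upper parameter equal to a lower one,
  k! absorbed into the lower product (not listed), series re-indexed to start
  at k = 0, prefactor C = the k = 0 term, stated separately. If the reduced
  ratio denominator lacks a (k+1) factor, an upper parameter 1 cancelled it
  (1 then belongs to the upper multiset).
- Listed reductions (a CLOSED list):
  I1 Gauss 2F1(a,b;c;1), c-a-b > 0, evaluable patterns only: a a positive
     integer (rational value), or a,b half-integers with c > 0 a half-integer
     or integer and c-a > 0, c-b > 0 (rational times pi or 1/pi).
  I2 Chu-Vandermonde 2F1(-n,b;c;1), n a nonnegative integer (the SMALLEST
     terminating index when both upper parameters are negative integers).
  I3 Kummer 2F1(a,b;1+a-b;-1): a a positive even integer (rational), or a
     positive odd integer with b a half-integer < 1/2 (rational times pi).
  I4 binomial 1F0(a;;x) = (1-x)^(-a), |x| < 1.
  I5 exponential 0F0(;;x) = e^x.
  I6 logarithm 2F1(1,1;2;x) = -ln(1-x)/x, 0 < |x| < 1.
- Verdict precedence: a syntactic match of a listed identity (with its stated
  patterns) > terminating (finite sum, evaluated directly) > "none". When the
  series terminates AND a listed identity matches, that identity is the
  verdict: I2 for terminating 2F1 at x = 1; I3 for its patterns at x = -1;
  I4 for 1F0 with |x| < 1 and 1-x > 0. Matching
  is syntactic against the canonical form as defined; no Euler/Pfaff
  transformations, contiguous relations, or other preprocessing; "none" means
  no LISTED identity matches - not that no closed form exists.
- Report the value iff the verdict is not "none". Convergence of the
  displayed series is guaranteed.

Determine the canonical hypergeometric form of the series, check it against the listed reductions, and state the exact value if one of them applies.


The series (x = -\frac{3}{2}) is 0F2: upper {-}, lower {1, 3}, prefactor \frac{11}{3}. Verdict: none - at argument -\frac{3}{2} the multisets {-} ; {1, 3} match no listed identity.

Structural cue: from the first term \frac{11}{3}: (1)_k (C = 11/3) is k! itself.
Step ratio: r(k) = -\frac{3}{2} * 1 / [(k+1) (k+3) (k+1)] - rational in k. x = -\frac{3}{2}; t_0 = \frac{11}{3}; negate the roots.


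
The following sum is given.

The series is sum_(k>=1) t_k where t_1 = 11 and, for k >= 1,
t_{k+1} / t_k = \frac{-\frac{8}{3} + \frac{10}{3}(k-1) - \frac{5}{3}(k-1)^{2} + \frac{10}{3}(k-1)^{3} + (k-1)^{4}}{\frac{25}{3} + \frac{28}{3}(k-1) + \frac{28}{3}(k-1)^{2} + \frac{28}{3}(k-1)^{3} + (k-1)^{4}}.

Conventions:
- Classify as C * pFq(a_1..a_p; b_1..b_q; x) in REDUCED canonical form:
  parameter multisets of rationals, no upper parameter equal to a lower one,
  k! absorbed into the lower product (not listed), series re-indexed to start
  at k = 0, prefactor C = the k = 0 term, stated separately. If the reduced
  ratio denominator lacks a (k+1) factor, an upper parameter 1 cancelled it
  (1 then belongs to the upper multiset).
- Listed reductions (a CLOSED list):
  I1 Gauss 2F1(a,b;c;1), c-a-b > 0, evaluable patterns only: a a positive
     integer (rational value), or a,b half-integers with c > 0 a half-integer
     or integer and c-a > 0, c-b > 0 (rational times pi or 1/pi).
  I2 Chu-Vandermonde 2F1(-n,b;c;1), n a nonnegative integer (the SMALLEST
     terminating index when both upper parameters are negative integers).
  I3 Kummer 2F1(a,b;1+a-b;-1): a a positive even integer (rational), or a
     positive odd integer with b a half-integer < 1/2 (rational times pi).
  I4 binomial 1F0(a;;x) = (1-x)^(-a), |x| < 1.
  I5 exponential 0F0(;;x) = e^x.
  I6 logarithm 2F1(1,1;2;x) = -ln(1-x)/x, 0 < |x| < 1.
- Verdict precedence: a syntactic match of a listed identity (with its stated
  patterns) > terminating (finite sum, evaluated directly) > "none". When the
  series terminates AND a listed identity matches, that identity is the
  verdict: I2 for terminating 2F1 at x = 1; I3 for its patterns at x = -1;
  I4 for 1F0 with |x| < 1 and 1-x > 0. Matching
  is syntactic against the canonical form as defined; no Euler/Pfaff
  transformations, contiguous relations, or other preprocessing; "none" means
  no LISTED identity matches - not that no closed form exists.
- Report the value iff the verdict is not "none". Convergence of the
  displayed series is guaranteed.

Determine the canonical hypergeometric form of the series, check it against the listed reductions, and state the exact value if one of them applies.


Classification (C = 11): 2F1 with upper {-\frac{2}{3}, 4}, lower {\frac{25}{3}}, argument x = 1. Verdict (x = 1): Gauss's theorem (I1) applies (x = 1: the Gamma ratio telescopes since c-a-b = 5 > 0 and a = 4 in Z>0). Value: \frac{59774}{8505}.

Structural cue: t_0 being 11, the ratio is unreduced: k^2 + 1 divides both sides (C = 11).
Consecutive-term ratio: r(k) = 1 * (k-\frac{2}{3}) (k+4) / [(k+\frac{25}{3}) (k+1)] - rational; roots negated = parameters, x = 1, C = 11.


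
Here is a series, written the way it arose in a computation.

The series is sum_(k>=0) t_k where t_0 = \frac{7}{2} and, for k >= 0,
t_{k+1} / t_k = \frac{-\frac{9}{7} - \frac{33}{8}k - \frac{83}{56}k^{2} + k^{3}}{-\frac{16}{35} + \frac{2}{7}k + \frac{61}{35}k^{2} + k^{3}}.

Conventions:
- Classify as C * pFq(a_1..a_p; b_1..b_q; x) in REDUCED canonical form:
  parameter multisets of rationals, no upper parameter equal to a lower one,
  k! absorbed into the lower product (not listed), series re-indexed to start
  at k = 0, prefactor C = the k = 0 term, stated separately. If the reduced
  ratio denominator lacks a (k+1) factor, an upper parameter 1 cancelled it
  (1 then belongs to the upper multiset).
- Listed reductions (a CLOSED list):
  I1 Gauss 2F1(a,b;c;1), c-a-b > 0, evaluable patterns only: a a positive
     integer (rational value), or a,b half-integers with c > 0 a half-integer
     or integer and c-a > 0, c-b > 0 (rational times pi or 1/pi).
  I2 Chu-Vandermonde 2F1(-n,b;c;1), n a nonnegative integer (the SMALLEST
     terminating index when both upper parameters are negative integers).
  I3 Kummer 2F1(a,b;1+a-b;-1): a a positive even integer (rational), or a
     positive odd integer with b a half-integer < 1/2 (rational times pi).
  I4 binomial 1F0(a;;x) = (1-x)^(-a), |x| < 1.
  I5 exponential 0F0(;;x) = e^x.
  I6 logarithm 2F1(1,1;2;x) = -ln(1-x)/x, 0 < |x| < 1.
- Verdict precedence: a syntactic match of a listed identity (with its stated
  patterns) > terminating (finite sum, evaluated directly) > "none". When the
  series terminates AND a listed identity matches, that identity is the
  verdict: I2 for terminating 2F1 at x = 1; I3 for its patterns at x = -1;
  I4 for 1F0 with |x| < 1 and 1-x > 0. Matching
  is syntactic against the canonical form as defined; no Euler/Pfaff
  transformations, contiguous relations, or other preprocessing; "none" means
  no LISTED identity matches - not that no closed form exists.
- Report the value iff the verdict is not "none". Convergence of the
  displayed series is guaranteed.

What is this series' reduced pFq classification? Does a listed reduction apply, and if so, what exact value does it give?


x = 1 here; the reduced form reads 2F1, upper {-3, \frac{3}{8}}, lower {-\frac{2}{5}}, C = \frac{7}{2}. Verdict: Vandermonde's identity (I2) applies (terminating 2F1 at x = 1 with n = 3, b = 3/8, c = -\frac{2}{5}). Value: \frac{31899}{16384}.

Key observation: t_0 = \frac{7}{2} here, and factor the ratio over Q (C = 7/2, x = 1): negated roots = parameters.
Consecutive-term ratio: r(k) = 1 * (k-3) (k+\frac{3}{8}) / [(k-\frac{2}{5}) (k+1)] - poly over poly, x = 1 from leading terms; C = \frac{7}{2} at k = 0.


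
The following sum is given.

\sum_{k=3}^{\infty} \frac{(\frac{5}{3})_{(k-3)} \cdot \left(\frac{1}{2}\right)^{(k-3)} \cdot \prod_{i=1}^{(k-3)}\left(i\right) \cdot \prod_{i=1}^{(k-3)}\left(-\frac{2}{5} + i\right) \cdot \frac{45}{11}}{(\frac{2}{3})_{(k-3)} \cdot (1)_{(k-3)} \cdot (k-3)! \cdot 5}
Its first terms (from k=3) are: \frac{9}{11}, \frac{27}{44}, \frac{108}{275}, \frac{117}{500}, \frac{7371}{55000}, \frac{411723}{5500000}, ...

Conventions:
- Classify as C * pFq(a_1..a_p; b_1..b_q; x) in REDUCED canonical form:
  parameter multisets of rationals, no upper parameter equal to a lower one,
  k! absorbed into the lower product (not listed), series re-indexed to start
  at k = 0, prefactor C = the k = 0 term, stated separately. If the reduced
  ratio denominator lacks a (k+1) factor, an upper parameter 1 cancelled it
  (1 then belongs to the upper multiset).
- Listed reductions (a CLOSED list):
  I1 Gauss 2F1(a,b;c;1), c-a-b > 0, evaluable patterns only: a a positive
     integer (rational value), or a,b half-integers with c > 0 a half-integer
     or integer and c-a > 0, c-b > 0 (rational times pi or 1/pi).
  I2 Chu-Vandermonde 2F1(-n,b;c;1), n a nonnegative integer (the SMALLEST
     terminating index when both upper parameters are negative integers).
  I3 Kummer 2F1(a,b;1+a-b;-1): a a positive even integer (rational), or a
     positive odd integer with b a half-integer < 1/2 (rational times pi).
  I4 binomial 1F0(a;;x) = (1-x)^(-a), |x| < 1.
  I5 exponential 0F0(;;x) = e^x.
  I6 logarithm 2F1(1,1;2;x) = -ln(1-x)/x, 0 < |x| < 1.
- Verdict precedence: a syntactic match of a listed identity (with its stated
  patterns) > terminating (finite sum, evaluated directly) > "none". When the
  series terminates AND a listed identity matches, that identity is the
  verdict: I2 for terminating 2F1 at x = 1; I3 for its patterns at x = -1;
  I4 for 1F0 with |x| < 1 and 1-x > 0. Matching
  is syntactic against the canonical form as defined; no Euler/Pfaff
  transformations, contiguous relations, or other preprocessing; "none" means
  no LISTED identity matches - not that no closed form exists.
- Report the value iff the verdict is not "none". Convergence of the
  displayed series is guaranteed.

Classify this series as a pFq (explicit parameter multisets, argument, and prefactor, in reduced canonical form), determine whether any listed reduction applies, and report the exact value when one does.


Prefactor \frac{9}{11}, argument \frac{1}{2}: 2F1 with upper {\frac{3}{5}, \frac{5}{3}} over lower {\frac{2}{3}}. Verdict: none. Every listed pattern misses the 2F1 form at \frac{1}{2}, upper {\frac{3}{5}, \frac{5}{3}}.

Structural cue: from the first term \frac{9}{11}: the running product (C = 9/11) telescopes to a rising factorial.
Adjacent-term ratio: r(k) = \frac{1}{2} * (k+\frac{3}{5}) (k+\frac{5}{3}) / [(k+\frac{2}{3}) (k+1)] - rational; roots negated = parameters, x = \frac{1}{2}, C = \frac{9}{11}.


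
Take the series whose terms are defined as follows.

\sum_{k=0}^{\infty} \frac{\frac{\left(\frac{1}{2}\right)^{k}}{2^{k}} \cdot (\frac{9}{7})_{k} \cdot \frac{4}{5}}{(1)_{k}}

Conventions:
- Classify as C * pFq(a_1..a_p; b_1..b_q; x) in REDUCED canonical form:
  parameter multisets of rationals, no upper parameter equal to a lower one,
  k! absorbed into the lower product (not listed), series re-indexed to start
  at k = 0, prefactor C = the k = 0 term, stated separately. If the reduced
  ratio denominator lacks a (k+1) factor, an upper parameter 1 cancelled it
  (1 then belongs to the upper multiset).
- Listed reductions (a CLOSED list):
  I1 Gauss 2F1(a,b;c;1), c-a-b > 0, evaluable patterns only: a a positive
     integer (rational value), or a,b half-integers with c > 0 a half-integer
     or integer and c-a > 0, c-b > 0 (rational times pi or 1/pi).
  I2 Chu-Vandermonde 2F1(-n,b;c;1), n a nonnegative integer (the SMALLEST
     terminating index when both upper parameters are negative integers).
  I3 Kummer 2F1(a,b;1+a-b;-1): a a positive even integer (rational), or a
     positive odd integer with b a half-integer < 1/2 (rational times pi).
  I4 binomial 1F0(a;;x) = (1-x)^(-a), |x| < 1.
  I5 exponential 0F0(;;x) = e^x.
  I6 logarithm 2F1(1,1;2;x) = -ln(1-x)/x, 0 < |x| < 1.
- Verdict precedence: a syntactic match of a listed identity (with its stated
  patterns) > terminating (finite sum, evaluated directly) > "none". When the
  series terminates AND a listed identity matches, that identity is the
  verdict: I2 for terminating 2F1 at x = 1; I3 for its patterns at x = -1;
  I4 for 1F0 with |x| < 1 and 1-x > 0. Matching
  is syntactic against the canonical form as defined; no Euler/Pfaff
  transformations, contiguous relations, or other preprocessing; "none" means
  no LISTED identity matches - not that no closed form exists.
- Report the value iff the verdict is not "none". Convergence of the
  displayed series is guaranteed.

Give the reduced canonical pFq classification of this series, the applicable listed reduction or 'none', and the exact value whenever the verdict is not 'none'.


Prefactor \frac{4}{5}, argument \frac{1}{4}: 1F0 with upper {\frac{9}{7}} over lower {-}. Verdict (x = \frac{1}{4}): binomial (I4) applies (the 1F0 binomial series: exponent -9/7, x = \frac{1}{4}). Exact value: \frac{4}{5} \cdot \left(\frac{3}{4}\right)^{-\frac{9}{7}}.

Key step: from the first term \frac{4}{5}: (1)_k (C = 4/5) is k! itself.
Consecutive-term ratio: r(k) = \frac{1}{4} * (k+\frac{9}{7}) / [(k+1)] - poly over poly, x = \frac{1}{4} from leading terms; C = \frac{4}{5} at k = 0.
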